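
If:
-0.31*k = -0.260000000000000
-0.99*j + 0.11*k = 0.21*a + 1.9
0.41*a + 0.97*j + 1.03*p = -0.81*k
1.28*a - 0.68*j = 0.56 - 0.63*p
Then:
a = -1.04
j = -1.61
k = 0.84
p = 1.27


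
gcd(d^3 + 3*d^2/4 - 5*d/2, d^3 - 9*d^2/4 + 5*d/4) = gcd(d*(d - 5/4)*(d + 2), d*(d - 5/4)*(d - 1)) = d^2 - 5*d/4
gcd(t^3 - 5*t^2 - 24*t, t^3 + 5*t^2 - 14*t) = t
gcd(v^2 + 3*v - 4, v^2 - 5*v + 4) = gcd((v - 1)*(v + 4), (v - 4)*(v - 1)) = v - 1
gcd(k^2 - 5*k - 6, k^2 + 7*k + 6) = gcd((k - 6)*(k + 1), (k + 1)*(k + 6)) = k + 1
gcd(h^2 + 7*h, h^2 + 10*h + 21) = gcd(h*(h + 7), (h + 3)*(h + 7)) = h + 7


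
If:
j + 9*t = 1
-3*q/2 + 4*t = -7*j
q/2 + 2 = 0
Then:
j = -58/59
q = -4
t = 13/59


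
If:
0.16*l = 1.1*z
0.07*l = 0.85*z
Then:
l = 0.00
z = 0.00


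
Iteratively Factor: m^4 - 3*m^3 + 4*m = (m)*(m^3 - 3*m^2 + 4) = m*(m - 2)*(m^2 - m - 2) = m*(m - 2)^2*(m + 1)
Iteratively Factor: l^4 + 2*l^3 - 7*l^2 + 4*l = (l - 1)*(l^3 + 3*l^2 - 4*l) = (l - 1)*(l + 4)*(l^2 - l) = l*(l - 1)*(l + 4)*(l - 1)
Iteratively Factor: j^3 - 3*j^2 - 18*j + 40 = (j + 4)*(j^2 - 7*j + 10) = (j - 2)*(j + 4)*(j - 5)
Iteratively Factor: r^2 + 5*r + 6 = (r + 3)*(r + 2)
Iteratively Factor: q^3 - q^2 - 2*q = (q + 1)*(q^2 - 2*q) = (q - 2)*(q + 1)*(q)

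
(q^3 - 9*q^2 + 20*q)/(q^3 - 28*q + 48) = q*(q - 5)/(q^2 + 4*q - 12)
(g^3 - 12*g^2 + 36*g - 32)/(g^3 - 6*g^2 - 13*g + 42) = (g^2 - 10*g + 16)/(g^2 - 4*g - 21)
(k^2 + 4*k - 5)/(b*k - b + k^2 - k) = (k + 5)/(b + k)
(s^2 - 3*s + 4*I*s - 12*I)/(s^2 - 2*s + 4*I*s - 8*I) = (s - 3)/(s - 2)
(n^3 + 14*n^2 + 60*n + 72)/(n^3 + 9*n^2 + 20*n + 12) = (n + 6)/(n + 1)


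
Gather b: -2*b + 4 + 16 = 20 - 2*b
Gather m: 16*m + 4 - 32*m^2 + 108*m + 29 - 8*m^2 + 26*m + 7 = -40*m^2 + 150*m + 40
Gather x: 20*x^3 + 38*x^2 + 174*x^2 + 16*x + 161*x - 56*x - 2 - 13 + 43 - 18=20*x^3 + 212*x^2 + 121*x + 10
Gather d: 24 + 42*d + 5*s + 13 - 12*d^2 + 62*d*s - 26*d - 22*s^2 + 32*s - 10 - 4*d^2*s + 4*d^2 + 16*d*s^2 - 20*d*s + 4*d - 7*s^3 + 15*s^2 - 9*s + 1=d^2*(-4*s - 8) + d*(16*s^2 + 42*s + 20) - 7*s^3 - 7*s^2 + 28*s + 28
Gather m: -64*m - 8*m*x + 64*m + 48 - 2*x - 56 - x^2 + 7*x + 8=-8*m*x - x^2 + 5*x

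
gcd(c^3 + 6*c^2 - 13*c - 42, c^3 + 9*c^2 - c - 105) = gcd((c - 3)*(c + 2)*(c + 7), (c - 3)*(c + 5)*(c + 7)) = c^2 + 4*c - 21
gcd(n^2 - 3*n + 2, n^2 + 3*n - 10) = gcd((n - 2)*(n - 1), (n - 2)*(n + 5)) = n - 2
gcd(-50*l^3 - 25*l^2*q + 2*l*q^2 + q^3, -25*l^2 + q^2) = -25*l^2 + q^2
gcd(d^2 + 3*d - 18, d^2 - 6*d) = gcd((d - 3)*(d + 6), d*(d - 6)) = 1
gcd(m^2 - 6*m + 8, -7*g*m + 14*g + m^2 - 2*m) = m - 2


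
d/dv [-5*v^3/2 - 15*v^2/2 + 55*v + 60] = -15*v^2/2 - 15*v + 55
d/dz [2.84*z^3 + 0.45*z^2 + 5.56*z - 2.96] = 8.52*z^2 + 0.9*z + 5.56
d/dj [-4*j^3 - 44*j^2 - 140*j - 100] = -12*j^2 - 88*j - 140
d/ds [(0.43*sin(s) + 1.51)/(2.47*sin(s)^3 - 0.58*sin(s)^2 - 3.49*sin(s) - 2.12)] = (-2.1242*sin(s)^3 - 10.9397*sin(s)^2 + 1.7516*sin(s) + 4.3583)*cos(s)/(6.1009*sin(s)^6 - 2.8652*sin(s)^5 - 16.9042*sin(s)^4 - 6.4244*sin(s)^3 + 14.6393*sin(s)^2 + 14.7976*sin(s) + 4.4944)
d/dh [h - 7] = 1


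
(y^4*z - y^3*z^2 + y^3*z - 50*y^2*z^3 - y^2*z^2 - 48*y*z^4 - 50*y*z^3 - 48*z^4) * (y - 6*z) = y^5*z - 7*y^4*z^2 + y^4*z - 44*y^3*z^3 - 7*y^3*z^2 + 252*y^2*z^4 - 44*y^2*z^3 + 288*y*z^5 + 252*y*z^4 + 288*z^5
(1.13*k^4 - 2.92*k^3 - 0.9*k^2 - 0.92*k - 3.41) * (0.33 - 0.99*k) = -1.1187*k^5 + 3.2637*k^4 - 0.0726*k^3 + 0.6138*k^2 + 3.0723*k - 1.1253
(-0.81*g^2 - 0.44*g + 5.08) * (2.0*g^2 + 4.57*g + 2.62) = -1.62*g^4 - 4.5817*g^3 + 6.027*g^2 + 22.0628*g + 13.3096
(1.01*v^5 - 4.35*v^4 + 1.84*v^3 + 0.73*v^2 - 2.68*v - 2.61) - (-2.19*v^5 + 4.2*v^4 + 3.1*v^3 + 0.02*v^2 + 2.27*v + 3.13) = 3.2*v^5 - 8.55*v^4 - 1.26*v^3 + 0.71*v^2 - 4.95*v - 5.74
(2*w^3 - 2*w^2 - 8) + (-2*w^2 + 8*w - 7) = 2*w^3 - 4*w^2 + 8*w - 15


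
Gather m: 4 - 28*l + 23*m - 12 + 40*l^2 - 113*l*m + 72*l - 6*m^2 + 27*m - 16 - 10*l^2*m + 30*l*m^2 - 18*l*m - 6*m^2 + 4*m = 40*l^2 + 44*l + m^2*(30*l - 12) + m*(-10*l^2 - 131*l + 54) - 24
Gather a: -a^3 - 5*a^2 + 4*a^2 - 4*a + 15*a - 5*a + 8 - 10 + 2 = -a^3 - a^2 + 6*a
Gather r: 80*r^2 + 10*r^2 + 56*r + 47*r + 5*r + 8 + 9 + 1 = 90*r^2 + 108*r + 18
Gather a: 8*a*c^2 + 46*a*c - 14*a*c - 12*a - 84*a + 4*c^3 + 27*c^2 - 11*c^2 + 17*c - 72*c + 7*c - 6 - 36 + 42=a*(8*c^2 + 32*c - 96) + 4*c^3 + 16*c^2 - 48*c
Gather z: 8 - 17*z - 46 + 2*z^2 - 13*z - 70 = 2*z^2 - 30*z - 108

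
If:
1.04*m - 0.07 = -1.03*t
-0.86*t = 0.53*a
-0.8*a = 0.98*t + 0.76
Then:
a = -3.88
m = -2.30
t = 2.39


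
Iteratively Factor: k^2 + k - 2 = (k - 1)*(k + 2)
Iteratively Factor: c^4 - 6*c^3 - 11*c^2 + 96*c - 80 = (c - 4)*(c^3 - 2*c^2 - 19*c + 20) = (c - 4)*(c - 1)*(c^2 - c - 20) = (c - 5)*(c - 4)*(c - 1)*(c + 4)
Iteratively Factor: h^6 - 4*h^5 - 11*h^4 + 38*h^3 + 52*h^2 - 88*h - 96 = (h - 2)*(h^5 - 2*h^4 - 15*h^3 + 8*h^2 + 68*h + 48) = (h - 2)*(h + 2)*(h^4 - 4*h^3 - 7*h^2 + 22*h + 24) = (h - 2)*(h + 2)^2*(h^3 - 6*h^2 + 5*h + 12) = (h - 2)*(h + 1)*(h + 2)^2*(h^2 - 7*h + 12) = (h - 3)*(h - 2)*(h + 1)*(h + 2)^2*(h - 4)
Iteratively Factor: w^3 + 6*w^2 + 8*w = (w + 4)*(w^2 + 2*w) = (w + 2)*(w + 4)*(w)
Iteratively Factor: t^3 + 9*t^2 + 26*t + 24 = (t + 4)*(t^2 + 5*t + 6) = (t + 2)*(t + 4)*(t + 3)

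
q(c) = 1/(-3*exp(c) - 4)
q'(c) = 3*exp(c)/(-3*exp(c) - 4)^2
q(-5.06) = -0.25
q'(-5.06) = 0.00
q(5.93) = -0.00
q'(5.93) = 0.00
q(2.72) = -0.02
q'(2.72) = 0.02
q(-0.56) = -0.18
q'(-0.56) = 0.05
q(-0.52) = -0.17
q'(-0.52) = 0.05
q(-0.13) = -0.15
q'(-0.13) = 0.06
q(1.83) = -0.04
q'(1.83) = 0.04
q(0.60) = -0.11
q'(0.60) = 0.06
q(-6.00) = -0.25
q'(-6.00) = 0.00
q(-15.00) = -0.25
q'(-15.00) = 0.00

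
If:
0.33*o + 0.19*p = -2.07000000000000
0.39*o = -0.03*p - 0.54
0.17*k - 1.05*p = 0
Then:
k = -60.52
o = -0.63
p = -9.80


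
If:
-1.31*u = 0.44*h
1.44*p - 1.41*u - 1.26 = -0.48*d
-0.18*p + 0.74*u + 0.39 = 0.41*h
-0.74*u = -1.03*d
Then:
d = -0.09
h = 0.38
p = 0.78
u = -0.13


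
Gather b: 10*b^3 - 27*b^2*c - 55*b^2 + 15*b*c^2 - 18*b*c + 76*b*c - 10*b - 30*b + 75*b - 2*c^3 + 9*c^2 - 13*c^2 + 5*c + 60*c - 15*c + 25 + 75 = 10*b^3 + b^2*(-27*c - 55) + b*(15*c^2 + 58*c + 35) - 2*c^3 - 4*c^2 + 50*c + 100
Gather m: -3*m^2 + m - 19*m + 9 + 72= -3*m^2 - 18*m + 81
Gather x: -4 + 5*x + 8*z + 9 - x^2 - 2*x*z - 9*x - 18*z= -x^2 + x*(-2*z - 4) - 10*z + 5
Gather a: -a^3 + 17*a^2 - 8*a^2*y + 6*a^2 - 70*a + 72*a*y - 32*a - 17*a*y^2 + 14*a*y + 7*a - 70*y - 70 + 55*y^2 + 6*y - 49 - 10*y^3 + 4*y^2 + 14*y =-a^3 + a^2*(23 - 8*y) + a*(-17*y^2 + 86*y - 95) - 10*y^3 + 59*y^2 - 50*y - 119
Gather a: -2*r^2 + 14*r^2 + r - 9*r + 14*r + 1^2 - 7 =12*r^2 + 6*r - 6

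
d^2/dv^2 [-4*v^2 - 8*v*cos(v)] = 8*v*cos(v) + 16*sin(v) - 8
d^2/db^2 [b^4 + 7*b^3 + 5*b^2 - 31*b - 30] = 12*b^2 + 42*b + 10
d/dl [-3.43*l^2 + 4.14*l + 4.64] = 4.14 - 6.86*l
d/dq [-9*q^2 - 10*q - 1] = -18*q - 10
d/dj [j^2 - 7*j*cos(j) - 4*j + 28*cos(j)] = 7*j*sin(j) + 2*j - 28*sin(j) - 7*cos(j) - 4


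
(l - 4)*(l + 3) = l^2 - l - 12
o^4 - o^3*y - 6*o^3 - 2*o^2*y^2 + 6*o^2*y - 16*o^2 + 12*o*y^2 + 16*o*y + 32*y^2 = (o - 8)*(o + 2)*(o - 2*y)*(o + y)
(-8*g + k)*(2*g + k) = -16*g^2 - 6*g*k + k^2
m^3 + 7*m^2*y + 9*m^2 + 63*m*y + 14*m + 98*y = (m + 2)*(m + 7)*(m + 7*y)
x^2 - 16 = (x - 4)*(x + 4)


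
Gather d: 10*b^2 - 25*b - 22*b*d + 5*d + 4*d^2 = 10*b^2 - 25*b + 4*d^2 + d*(5 - 22*b)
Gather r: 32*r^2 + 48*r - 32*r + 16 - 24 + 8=32*r^2 + 16*r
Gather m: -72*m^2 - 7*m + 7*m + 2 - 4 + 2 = -72*m^2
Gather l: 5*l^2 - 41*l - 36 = 5*l^2 - 41*l - 36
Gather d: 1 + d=d + 1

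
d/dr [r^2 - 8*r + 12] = 2*r - 8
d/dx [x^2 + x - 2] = 2*x + 1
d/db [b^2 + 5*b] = 2*b + 5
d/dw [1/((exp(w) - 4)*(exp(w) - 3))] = (7 - 2*exp(w))*exp(w)/(exp(4*w) - 14*exp(3*w) + 73*exp(2*w) - 168*exp(w) + 144)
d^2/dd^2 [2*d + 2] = 0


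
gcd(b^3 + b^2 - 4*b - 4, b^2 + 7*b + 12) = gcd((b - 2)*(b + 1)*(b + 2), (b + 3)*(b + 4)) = 1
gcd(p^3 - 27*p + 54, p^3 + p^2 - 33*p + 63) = p^2 - 6*p + 9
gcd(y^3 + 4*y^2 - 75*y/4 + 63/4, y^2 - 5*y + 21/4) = y - 3/2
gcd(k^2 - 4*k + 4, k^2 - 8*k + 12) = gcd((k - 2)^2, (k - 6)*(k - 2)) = k - 2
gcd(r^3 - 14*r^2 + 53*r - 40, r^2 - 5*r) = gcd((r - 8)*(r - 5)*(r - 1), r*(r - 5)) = r - 5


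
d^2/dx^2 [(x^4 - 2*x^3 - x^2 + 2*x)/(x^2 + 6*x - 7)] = 2*(x^3 + 21*x^2 + 147*x - 35)/(x^3 + 21*x^2 + 147*x + 343)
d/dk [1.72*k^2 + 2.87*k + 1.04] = 3.44*k + 2.87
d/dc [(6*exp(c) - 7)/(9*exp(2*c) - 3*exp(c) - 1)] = (-54*exp(2*c) + 126*exp(c) - 27)*exp(c)/(81*exp(4*c) - 54*exp(3*c) - 9*exp(2*c) + 6*exp(c) + 1)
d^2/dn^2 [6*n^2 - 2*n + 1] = 12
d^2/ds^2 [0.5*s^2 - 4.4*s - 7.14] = 1.00000000000000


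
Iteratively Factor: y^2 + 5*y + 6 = (y + 3)*(y + 2)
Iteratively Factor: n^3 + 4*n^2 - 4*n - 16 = (n + 4)*(n^2 - 4) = (n + 2)*(n + 4)*(n - 2)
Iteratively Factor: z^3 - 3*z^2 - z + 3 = (z - 1)*(z^2 - 2*z - 3) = (z - 3)*(z - 1)*(z + 1)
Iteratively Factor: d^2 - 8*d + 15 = (d - 5)*(d - 3)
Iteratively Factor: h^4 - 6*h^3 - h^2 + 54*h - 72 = (h + 3)*(h^3 - 9*h^2 + 26*h - 24) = (h - 4)*(h + 3)*(h^2 - 5*h + 6) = (h - 4)*(h - 2)*(h + 3)*(h - 3)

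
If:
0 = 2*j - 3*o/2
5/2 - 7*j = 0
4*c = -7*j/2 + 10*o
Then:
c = 295/336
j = 5/14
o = 10/21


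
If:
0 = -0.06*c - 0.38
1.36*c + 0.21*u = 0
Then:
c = -6.33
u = 41.02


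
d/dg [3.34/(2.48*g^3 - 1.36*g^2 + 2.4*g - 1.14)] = (-24.8496*g^2 + 9.0848*g - 8.016)/(2.48*g^3 - 1.36*g^2 + 2.4*g - 1.14)^2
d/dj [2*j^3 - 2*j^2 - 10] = 2*j*(3*j - 2)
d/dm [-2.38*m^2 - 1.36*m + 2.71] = -4.76*m - 1.36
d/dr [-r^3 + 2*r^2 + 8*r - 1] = -3*r^2 + 4*r + 8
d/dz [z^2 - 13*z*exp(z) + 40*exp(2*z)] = -13*z*exp(z) + 2*z + 80*exp(2*z) - 13*exp(z)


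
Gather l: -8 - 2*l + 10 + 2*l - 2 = 0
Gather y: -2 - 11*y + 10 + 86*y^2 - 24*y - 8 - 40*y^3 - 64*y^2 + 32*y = -40*y^3 + 22*y^2 - 3*y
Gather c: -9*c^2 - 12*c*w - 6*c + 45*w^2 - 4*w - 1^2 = -9*c^2 + c*(-12*w - 6) + 45*w^2 - 4*w - 1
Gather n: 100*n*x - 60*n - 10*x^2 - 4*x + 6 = n*(100*x - 60) - 10*x^2 - 4*x + 6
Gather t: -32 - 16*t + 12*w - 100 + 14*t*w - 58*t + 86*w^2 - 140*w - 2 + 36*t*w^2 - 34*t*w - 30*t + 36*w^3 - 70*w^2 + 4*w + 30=t*(36*w^2 - 20*w - 104) + 36*w^3 + 16*w^2 - 124*w - 104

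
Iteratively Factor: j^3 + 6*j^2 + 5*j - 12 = (j + 3)*(j^2 + 3*j - 4) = (j - 1)*(j + 3)*(j + 4)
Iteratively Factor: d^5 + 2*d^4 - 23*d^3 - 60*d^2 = (d + 4)*(d^4 - 2*d^3 - 15*d^2) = d*(d + 4)*(d^3 - 2*d^2 - 15*d) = d^2*(d + 4)*(d^2 - 2*d - 15) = d^2*(d + 3)*(d + 4)*(d - 5)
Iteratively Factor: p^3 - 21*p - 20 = (p + 4)*(p^2 - 4*p - 5) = (p - 5)*(p + 4)*(p + 1)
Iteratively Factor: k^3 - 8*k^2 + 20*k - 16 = (k - 2)*(k^2 - 6*k + 8) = (k - 4)*(k - 2)*(k - 2)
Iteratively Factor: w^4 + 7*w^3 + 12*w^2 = (w + 3)*(w^3 + 4*w^2) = (w + 3)*(w + 4)*(w^2) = w*(w + 3)*(w + 4)*(w)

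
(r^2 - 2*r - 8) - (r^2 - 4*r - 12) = 2*r + 4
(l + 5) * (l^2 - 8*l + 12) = l^3 - 3*l^2 - 28*l + 60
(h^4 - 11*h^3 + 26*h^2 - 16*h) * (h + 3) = h^5 - 8*h^4 - 7*h^3 + 62*h^2 - 48*h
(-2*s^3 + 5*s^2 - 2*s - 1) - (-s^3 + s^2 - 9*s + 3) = -s^3 + 4*s^2 + 7*s - 4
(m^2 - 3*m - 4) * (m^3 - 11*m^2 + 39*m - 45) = m^5 - 14*m^4 + 68*m^3 - 118*m^2 - 21*m + 180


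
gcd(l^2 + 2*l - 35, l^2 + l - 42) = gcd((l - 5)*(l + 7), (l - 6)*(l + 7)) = l + 7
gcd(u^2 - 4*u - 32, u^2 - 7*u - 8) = u - 8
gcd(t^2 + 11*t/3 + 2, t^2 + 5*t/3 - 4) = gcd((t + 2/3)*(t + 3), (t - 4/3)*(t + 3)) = t + 3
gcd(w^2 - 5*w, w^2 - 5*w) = w^2 - 5*w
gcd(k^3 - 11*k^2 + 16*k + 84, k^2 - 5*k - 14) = k^2 - 5*k - 14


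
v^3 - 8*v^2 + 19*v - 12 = (v - 4)*(v - 3)*(v - 1)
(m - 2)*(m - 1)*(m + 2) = m^3 - m^2 - 4*m + 4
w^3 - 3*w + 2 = (w - 1)^2*(w + 2)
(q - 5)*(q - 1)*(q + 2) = q^3 - 4*q^2 - 7*q + 10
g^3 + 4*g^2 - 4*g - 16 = (g - 2)*(g + 2)*(g + 4)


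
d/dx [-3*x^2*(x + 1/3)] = x*(-9*x - 2)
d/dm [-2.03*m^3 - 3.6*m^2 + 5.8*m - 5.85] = -6.09*m^2 - 7.2*m + 5.8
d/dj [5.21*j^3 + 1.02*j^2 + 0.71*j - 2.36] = 15.63*j^2 + 2.04*j + 0.71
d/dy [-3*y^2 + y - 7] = 1 - 6*y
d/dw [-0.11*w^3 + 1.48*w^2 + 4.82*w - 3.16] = -0.33*w^2 + 2.96*w + 4.82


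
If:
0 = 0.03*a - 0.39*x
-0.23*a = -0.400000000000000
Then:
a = 1.74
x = 0.13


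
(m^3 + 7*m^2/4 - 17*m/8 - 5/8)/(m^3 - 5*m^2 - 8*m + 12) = (8*m^2 + 22*m + 5)/(8*(m^2 - 4*m - 12))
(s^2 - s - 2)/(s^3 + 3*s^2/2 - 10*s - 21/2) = 2*(s - 2)/(2*s^2 + s - 21)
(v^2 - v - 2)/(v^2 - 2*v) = (v + 1)/v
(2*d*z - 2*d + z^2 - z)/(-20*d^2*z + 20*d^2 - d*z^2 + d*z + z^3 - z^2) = (2*d + z)/(-20*d^2 - d*z + z^2)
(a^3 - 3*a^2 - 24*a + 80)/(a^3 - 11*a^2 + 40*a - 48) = (a + 5)/(a - 3)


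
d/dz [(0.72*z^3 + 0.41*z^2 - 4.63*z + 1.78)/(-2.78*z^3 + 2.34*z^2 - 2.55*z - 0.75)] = (-8.88178419700125e-16*z^5 + 2.8246*z^4 - 29.4148*z^3 + 23.0139*z^2 - 8.9454*z + 8.0115)/(7.7284*z^6 - 13.0104*z^5 + 19.6536*z^4 - 7.764*z^3 + 2.9925*z^2 + 3.825*z + 0.5625)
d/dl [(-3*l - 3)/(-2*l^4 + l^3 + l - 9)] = 3*(2*l^4 - l^3 - l + (l + 1)*(-8*l^3 + 3*l^2 + 1) + 9)/(2*l^4 - l^3 - l + 9)^2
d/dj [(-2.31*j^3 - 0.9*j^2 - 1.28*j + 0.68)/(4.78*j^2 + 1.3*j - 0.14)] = (-11.0418*j^4 - 6.006*j^3 + 5.9186*j^2 - 6.2488*j - 0.7048)/(22.8484*j^4 + 12.428*j^3 + 0.3516*j^2 - 0.364*j + 0.0196)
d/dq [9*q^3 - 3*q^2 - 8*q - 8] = 27*q^2 - 6*q - 8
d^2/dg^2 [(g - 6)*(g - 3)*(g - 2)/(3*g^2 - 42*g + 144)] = 20/(g^3 - 24*g^2 + 192*g - 512)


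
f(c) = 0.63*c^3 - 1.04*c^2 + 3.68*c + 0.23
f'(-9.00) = 175.49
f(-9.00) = -576.40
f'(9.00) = 138.05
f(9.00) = 408.38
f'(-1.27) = 9.37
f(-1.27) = -7.41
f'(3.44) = 18.89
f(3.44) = 26.23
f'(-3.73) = 37.73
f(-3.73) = -60.66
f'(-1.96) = 15.02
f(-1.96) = -15.72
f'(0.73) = 3.17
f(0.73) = 2.61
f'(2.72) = 12.01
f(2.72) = 15.22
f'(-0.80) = 6.55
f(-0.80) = -3.70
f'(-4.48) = 50.93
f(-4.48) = -93.78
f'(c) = 1.89*c^2 - 2.08*c + 3.68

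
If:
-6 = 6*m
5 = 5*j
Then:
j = 1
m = -1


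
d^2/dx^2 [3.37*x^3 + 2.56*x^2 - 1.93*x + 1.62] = 20.22*x + 5.12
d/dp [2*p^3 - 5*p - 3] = 6*p^2 - 5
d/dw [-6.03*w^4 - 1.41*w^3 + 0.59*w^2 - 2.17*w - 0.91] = -24.12*w^3 - 4.23*w^2 + 1.18*w - 2.17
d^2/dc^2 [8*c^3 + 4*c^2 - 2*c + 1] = 48*c + 8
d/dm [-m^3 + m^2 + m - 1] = -3*m^2 + 2*m + 1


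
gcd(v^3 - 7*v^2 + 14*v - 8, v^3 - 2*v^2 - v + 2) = v^2 - 3*v + 2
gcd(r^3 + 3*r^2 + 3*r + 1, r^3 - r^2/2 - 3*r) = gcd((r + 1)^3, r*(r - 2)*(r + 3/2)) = 1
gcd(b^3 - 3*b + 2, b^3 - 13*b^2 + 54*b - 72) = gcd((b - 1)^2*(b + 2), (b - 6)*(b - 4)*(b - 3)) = 1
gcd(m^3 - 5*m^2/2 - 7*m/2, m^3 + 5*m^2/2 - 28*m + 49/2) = m - 7/2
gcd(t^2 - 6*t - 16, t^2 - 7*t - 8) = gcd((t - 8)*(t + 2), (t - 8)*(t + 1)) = t - 8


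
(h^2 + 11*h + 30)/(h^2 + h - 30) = (h + 5)/(h - 5)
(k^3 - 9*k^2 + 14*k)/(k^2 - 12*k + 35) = k*(k - 2)/(k - 5)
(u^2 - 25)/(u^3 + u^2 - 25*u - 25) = 1/(u + 1)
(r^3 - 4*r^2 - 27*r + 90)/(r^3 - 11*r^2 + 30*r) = (r^2 + 2*r - 15)/(r*(r - 5))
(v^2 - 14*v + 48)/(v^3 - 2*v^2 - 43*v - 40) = (v - 6)/(v^2 + 6*v + 5)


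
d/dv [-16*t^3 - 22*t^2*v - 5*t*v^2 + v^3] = -22*t^2 - 10*t*v + 3*v^2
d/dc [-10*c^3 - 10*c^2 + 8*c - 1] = -30*c^2 - 20*c + 8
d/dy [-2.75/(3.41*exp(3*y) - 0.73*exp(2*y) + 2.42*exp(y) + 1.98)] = (28.1325*exp(2*y) - 4.015*exp(y) + 6.655)*exp(y)/(3.41*exp(3*y) - 0.73*exp(2*y) + 2.42*exp(y) + 1.98)^2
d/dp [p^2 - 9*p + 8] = 2*p - 9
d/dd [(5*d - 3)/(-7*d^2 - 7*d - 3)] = (35*d^2 - 42*d - 36)/(49*d^4 + 98*d^3 + 91*d^2 + 42*d + 9)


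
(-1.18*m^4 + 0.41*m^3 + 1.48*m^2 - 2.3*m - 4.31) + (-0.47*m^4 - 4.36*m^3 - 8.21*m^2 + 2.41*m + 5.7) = -1.65*m^4 - 3.95*m^3 - 6.73*m^2 + 0.11*m + 1.39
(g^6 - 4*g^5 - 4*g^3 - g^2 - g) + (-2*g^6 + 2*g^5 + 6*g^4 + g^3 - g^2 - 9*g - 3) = -g^6 - 2*g^5 + 6*g^4 - 3*g^3 - 2*g^2 - 10*g - 3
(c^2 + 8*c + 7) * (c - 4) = c^3 + 4*c^2 - 25*c - 28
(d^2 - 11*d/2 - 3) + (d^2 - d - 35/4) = 2*d^2 - 13*d/2 - 47/4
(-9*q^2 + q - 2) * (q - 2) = -9*q^3 + 19*q^2 - 4*q + 4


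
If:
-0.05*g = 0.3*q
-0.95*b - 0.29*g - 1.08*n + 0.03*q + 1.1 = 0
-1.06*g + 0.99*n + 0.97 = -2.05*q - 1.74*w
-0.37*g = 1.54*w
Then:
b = 9.98983576878314*w + 2.27177033492823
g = -4.16216216216216*w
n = -7.65046865046865*w - 0.97979797979798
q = 0.693693693693694*w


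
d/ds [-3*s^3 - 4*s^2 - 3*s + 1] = -9*s^2 - 8*s - 3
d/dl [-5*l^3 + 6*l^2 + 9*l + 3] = -15*l^2 + 12*l + 9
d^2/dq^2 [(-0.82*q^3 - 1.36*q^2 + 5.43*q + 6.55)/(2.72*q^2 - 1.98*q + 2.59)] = (-7.105427357601e-15*q^5 + 7.105427357601e-15*q^4 + 70.8218079999999*q^3 + 373.473432*q^2 - 474.177516*q - 3.48342000000002)/(20.123648*q^6 - 43.946496*q^5 + 89.476032*q^4 - 91.454616*q^3 + 85.199604*q^2 - 39.846114*q + 17.373979)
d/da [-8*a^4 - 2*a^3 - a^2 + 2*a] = -32*a^3 - 6*a^2 - 2*a + 2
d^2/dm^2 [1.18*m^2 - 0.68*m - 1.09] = 2.36000000000000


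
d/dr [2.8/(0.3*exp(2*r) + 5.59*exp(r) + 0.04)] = (-1.68*exp(r) - 15.652)*exp(r)/(0.3*exp(2*r) + 5.59*exp(r) + 0.04)^2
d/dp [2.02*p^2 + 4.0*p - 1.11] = 4.04*p + 4.0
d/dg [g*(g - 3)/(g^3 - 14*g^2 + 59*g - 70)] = (-g^4 + 6*g^3 + 17*g^2 - 140*g + 210)/(g^6 - 28*g^5 + 314*g^4 - 1792*g^3 + 5441*g^2 - 8260*g + 4900)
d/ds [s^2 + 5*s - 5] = 2*s + 5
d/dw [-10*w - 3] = -10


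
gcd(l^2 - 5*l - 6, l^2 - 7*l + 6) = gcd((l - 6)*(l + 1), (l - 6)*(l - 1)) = l - 6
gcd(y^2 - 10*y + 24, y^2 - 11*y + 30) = y - 6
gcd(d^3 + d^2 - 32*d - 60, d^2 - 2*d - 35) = d + 5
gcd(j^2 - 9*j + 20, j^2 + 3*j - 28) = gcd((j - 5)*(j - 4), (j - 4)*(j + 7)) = j - 4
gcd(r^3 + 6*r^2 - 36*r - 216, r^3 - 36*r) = r^2 - 36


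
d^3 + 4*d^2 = d^2*(d + 4)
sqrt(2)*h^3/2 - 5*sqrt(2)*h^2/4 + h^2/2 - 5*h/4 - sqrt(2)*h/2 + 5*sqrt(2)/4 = (h - 5/2)*(h - sqrt(2)/2)*(sqrt(2)*h/2 + 1)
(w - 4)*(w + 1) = w^2 - 3*w - 4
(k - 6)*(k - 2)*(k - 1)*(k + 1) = k^4 - 8*k^3 + 11*k^2 + 8*k - 12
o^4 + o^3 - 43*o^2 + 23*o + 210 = (o - 5)*(o - 3)*(o + 2)*(o + 7)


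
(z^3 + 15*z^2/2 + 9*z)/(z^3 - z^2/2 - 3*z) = (z + 6)/(z - 2)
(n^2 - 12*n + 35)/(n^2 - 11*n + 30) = (n - 7)/(n - 6)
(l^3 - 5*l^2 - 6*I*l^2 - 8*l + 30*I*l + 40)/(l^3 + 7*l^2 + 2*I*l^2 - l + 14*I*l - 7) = (l^3 + l^2*(-5 - 6*I) + l*(-8 + 30*I) + 40)/(l^3 + l^2*(7 + 2*I) + l*(-1 + 14*I) - 7)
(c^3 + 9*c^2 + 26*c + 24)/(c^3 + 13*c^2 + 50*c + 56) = (c + 3)/(c + 7)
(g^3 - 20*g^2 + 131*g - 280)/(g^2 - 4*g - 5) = (g^2 - 15*g + 56)/(g + 1)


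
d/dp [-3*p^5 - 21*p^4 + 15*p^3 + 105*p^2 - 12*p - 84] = -15*p^4 - 84*p^3 + 45*p^2 + 210*p - 12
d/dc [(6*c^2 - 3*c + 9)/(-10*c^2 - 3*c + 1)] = 24*(-2*c^2 + 8*c + 1)/(100*c^4 + 60*c^3 - 11*c^2 - 6*c + 1)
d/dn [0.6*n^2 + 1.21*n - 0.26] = 1.2*n + 1.21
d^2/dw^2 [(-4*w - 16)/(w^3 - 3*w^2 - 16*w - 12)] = 8*((w + 4)*(-3*w^2 + 6*w + 16)^2 + (3*w^2 - 6*w + 3*(w - 1)*(w + 4) - 16)*(-w^3 + 3*w^2 + 16*w + 12))/(-w^3 + 3*w^2 + 16*w + 12)^3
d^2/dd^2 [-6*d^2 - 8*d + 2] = -12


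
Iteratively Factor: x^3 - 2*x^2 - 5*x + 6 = (x + 2)*(x^2 - 4*x + 3) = (x - 3)*(x + 2)*(x - 1)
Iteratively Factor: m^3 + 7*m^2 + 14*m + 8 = (m + 2)*(m^2 + 5*m + 4) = (m + 1)*(m + 2)*(m + 4)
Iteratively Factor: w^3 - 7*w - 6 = (w - 3)*(w^2 + 3*w + 2) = (w - 3)*(w + 1)*(w + 2)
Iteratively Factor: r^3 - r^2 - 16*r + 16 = (r + 4)*(r^2 - 5*r + 4) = (r - 4)*(r + 4)*(r - 1)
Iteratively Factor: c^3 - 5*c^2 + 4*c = (c - 4)*(c^2 - c) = (c - 4)*(c - 1)*(c)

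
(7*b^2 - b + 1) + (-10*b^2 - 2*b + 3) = -3*b^2 - 3*b + 4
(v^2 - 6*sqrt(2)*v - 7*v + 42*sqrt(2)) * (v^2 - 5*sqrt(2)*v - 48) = v^4 - 11*sqrt(2)*v^3 - 7*v^3 + 12*v^2 + 77*sqrt(2)*v^2 - 84*v + 288*sqrt(2)*v - 2016*sqrt(2)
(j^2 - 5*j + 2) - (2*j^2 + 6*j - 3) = -j^2 - 11*j + 5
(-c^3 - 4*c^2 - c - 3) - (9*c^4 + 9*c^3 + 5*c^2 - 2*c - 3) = -9*c^4 - 10*c^3 - 9*c^2 + c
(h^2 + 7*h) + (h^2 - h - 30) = 2*h^2 + 6*h - 30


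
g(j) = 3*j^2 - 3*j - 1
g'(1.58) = 6.48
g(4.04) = 35.84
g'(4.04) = 21.24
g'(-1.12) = -9.72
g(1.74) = 2.86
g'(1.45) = 5.70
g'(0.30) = -1.20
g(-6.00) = 125.00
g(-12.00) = 467.00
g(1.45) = 0.96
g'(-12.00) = -75.00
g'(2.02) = 9.12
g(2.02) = 5.18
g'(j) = 6*j - 3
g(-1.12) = 6.12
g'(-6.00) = -39.00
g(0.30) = -1.63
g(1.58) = 1.75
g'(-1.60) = -12.60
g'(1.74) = 7.44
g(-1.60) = 11.48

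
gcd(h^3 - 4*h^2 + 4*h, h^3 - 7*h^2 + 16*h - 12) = h^2 - 4*h + 4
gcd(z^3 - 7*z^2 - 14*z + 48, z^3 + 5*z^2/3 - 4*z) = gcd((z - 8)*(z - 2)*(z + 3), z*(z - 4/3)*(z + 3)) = z + 3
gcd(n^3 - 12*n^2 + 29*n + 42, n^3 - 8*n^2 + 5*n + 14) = n^2 - 6*n - 7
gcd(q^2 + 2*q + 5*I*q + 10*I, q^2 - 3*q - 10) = q + 2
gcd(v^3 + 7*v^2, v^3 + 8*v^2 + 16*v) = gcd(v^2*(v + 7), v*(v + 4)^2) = v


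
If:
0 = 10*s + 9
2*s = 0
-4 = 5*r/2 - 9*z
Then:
No Solution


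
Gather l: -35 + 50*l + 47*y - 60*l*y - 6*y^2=l*(50 - 60*y) - 6*y^2 + 47*y - 35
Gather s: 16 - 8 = 8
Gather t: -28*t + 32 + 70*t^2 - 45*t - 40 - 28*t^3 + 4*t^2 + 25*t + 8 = -28*t^3 + 74*t^2 - 48*t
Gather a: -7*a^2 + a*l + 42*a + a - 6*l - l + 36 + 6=-7*a^2 + a*(l + 43) - 7*l + 42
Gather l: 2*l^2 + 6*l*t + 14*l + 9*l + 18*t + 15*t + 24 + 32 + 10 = 2*l^2 + l*(6*t + 23) + 33*t + 66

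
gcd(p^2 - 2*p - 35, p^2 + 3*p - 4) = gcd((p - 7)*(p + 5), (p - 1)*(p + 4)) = 1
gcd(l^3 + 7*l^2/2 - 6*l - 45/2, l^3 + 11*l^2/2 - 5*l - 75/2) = l^2 + l/2 - 15/2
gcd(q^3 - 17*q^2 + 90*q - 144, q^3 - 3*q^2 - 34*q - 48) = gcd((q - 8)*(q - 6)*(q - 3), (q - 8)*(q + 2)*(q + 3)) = q - 8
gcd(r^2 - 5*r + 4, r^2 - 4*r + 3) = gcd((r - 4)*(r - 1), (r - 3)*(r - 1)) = r - 1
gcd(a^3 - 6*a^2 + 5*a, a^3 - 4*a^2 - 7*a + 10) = a^2 - 6*a + 5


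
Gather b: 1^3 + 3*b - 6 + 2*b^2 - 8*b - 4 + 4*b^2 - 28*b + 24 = 6*b^2 - 33*b + 15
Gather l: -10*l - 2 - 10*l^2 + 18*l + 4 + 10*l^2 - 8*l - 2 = 0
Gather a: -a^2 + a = -a^2 + a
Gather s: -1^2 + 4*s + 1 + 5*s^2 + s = 5*s^2 + 5*s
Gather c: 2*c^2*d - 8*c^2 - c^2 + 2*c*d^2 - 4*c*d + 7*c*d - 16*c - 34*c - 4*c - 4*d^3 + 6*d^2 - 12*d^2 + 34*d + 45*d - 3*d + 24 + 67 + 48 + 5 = c^2*(2*d - 9) + c*(2*d^2 + 3*d - 54) - 4*d^3 - 6*d^2 + 76*d + 144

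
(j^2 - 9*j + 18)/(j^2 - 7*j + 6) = (j - 3)/(j - 1)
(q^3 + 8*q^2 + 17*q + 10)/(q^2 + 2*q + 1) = (q^2 + 7*q + 10)/(q + 1)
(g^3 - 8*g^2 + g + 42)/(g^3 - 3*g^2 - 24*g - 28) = (g - 3)/(g + 2)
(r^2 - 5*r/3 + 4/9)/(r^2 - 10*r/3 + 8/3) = (r - 1/3)/(r - 2)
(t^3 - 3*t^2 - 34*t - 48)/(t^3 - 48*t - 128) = (t^2 + 5*t + 6)/(t^2 + 8*t + 16)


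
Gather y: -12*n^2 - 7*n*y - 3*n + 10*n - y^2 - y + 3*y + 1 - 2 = -12*n^2 + 7*n - y^2 + y*(2 - 7*n) - 1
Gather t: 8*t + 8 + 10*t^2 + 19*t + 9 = 10*t^2 + 27*t + 17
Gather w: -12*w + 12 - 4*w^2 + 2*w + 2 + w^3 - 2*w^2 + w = w^3 - 6*w^2 - 9*w + 14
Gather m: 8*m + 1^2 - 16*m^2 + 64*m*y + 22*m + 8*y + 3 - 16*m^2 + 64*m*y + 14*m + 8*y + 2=-32*m^2 + m*(128*y + 44) + 16*y + 6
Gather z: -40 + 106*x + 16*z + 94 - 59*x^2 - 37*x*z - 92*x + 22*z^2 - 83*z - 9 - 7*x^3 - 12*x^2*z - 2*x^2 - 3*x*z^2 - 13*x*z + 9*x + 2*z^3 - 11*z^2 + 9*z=-7*x^3 - 61*x^2 + 23*x + 2*z^3 + z^2*(11 - 3*x) + z*(-12*x^2 - 50*x - 58) + 45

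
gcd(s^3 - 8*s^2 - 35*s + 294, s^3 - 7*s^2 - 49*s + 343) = s^2 - 14*s + 49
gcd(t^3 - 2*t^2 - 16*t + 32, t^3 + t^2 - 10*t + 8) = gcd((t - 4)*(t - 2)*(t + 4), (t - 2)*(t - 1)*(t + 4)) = t^2 + 2*t - 8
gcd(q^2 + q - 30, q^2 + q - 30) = q^2 + q - 30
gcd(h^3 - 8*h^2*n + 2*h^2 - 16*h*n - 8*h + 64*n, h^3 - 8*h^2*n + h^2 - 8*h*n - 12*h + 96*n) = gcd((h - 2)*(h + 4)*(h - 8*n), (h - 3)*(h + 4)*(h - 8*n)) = h^2 - 8*h*n + 4*h - 32*n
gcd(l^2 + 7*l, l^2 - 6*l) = l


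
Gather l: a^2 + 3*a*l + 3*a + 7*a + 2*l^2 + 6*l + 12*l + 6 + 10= a^2 + 10*a + 2*l^2 + l*(3*a + 18) + 16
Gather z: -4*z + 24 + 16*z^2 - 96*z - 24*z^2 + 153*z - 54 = -8*z^2 + 53*z - 30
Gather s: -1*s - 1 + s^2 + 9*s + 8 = s^2 + 8*s + 7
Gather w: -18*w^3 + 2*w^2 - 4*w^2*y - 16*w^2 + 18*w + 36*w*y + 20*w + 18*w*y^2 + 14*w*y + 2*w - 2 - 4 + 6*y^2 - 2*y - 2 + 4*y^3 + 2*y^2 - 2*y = -18*w^3 + w^2*(-4*y - 14) + w*(18*y^2 + 50*y + 40) + 4*y^3 + 8*y^2 - 4*y - 8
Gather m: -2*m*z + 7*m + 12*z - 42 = m*(7 - 2*z) + 12*z - 42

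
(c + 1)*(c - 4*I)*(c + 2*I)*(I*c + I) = I*c^4 + 2*c^3 + 2*I*c^3 + 4*c^2 + 9*I*c^2 + 2*c + 16*I*c + 8*I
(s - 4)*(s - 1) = s^2 - 5*s + 4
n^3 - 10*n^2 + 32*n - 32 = (n - 4)^2*(n - 2)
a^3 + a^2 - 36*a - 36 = (a - 6)*(a + 1)*(a + 6)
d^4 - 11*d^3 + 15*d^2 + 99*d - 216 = (d - 8)*(d - 3)^2*(d + 3)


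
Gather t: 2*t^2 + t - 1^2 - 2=2*t^2 + t - 3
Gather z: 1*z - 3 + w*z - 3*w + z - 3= -3*w + z*(w + 2) - 6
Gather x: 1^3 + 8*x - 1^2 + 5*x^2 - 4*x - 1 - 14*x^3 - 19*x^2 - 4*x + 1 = -14*x^3 - 14*x^2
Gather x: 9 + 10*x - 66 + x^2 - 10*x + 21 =x^2 - 36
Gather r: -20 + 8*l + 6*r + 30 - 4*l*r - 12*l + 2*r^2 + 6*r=-4*l + 2*r^2 + r*(12 - 4*l) + 10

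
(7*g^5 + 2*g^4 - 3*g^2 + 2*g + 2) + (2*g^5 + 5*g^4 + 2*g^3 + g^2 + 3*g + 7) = 9*g^5 + 7*g^4 + 2*g^3 - 2*g^2 + 5*g + 9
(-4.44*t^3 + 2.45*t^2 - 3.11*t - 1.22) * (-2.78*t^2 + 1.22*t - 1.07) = 12.3432*t^5 - 12.2278*t^4 + 16.3856*t^3 - 3.0241*t^2 + 1.8393*t + 1.3054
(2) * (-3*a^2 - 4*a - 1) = -6*a^2 - 8*a - 2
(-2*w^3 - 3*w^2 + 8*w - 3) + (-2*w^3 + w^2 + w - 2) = -4*w^3 - 2*w^2 + 9*w - 5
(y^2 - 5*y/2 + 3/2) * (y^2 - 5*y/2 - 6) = y^4 - 5*y^3 + 7*y^2/4 + 45*y/4 - 9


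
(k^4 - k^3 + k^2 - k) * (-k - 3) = -k^5 - 2*k^4 + 2*k^3 - 2*k^2 + 3*k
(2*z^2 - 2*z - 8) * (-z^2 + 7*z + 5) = -2*z^4 + 16*z^3 + 4*z^2 - 66*z - 40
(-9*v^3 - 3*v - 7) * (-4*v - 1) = 36*v^4 + 9*v^3 + 12*v^2 + 31*v + 7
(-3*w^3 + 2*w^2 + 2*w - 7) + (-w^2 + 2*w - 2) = -3*w^3 + w^2 + 4*w - 9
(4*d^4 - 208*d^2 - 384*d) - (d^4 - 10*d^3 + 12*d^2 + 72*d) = 3*d^4 + 10*d^3 - 220*d^2 - 456*d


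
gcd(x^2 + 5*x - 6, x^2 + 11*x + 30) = x + 6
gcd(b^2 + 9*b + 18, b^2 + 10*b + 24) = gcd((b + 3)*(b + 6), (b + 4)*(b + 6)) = b + 6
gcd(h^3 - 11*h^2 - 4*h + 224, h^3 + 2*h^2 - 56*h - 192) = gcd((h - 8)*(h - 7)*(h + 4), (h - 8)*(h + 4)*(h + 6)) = h^2 - 4*h - 32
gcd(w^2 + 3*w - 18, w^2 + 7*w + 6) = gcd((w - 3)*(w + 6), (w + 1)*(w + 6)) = w + 6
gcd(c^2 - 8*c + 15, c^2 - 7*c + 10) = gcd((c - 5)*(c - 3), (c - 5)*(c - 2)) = c - 5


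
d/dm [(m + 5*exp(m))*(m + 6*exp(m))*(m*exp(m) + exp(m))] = (m^3 + 22*m^2*exp(m) + 4*m^2 + 90*m*exp(2*m) + 44*m*exp(m) + 2*m + 120*exp(2*m) + 11*exp(m))*exp(m)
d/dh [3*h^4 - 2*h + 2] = 12*h^3 - 2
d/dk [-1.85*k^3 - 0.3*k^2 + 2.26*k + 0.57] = -5.55*k^2 - 0.6*k + 2.26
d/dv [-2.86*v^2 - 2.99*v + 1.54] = -5.72*v - 2.99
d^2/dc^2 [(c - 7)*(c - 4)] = 2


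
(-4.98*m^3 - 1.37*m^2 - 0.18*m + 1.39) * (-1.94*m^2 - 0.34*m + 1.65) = 9.6612*m^5 + 4.351*m^4 - 7.402*m^3 - 4.8959*m^2 - 0.7696*m + 2.2935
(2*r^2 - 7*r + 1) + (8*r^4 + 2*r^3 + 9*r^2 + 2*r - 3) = 8*r^4 + 2*r^3 + 11*r^2 - 5*r - 2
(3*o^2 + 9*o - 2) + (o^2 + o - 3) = 4*o^2 + 10*o - 5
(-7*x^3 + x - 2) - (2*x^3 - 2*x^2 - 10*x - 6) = -9*x^3 + 2*x^2 + 11*x + 4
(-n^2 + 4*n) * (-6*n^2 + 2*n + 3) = 6*n^4 - 26*n^3 + 5*n^2 + 12*n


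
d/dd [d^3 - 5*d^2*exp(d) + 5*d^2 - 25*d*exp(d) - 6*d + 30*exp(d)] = -5*d^2*exp(d) + 3*d^2 - 35*d*exp(d) + 10*d + 5*exp(d) - 6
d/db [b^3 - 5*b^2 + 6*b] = 3*b^2 - 10*b + 6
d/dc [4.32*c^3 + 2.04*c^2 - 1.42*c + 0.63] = 12.96*c^2 + 4.08*c - 1.42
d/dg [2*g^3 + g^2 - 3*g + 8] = 6*g^2 + 2*g - 3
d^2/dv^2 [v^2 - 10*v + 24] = 2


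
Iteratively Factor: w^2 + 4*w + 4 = (w + 2)*(w + 2)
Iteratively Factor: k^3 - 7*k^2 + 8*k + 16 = (k - 4)*(k^2 - 3*k - 4) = (k - 4)^2*(k + 1)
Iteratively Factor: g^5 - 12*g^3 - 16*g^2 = (g + 2)*(g^4 - 2*g^3 - 8*g^2) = g*(g + 2)*(g^3 - 2*g^2 - 8*g) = g*(g - 4)*(g + 2)*(g^2 + 2*g) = g^2*(g - 4)*(g + 2)*(g + 2)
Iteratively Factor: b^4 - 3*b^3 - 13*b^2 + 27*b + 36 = (b + 3)*(b^3 - 6*b^2 + 5*b + 12) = (b + 1)*(b + 3)*(b^2 - 7*b + 12) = (b - 4)*(b + 1)*(b + 3)*(b - 3)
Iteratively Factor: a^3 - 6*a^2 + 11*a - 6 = (a - 1)*(a^2 - 5*a + 6) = (a - 2)*(a - 1)*(a - 3)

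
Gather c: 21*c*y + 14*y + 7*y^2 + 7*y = 21*c*y + 7*y^2 + 21*y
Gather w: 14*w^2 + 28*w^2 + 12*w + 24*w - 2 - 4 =42*w^2 + 36*w - 6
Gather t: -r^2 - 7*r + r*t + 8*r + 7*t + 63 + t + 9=-r^2 + r + t*(r + 8) + 72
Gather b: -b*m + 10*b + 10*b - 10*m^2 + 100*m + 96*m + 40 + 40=b*(20 - m) - 10*m^2 + 196*m + 80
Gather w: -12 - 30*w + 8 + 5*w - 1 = -25*w - 5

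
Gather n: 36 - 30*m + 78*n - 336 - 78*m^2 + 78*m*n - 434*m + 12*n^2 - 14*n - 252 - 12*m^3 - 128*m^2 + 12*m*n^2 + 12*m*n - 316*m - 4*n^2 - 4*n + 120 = -12*m^3 - 206*m^2 - 780*m + n^2*(12*m + 8) + n*(90*m + 60) - 432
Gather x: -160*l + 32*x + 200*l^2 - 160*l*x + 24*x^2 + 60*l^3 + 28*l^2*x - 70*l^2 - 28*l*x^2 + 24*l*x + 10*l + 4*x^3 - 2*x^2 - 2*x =60*l^3 + 130*l^2 - 150*l + 4*x^3 + x^2*(22 - 28*l) + x*(28*l^2 - 136*l + 30)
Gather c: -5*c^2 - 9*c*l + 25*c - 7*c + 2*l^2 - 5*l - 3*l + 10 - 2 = -5*c^2 + c*(18 - 9*l) + 2*l^2 - 8*l + 8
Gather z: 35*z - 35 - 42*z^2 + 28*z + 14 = -42*z^2 + 63*z - 21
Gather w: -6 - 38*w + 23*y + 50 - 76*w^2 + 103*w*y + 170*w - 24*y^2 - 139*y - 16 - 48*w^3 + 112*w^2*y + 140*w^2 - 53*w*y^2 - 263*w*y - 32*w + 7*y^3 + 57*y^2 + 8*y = -48*w^3 + w^2*(112*y + 64) + w*(-53*y^2 - 160*y + 100) + 7*y^3 + 33*y^2 - 108*y + 28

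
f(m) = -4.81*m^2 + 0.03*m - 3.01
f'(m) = 0.03 - 9.62*m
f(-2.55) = -34.36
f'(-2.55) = 24.56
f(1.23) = -10.25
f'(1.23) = -11.80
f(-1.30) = -11.18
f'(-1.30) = 12.54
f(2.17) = -25.59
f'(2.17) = -20.85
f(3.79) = -71.99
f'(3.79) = -36.43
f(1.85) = -19.42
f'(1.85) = -17.77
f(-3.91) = -76.66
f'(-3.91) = 37.64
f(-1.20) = -9.97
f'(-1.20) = 11.57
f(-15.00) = -1085.71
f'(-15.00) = 144.33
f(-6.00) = -176.35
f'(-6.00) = 57.75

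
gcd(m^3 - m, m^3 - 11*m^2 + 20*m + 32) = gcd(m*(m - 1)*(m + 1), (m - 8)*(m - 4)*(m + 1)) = m + 1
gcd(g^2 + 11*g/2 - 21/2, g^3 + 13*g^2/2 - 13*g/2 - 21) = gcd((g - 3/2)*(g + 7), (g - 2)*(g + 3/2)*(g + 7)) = g + 7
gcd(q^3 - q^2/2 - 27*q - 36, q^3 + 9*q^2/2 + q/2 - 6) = q^2 + 11*q/2 + 6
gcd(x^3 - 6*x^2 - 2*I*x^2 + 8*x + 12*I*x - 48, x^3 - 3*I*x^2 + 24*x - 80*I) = x - 4*I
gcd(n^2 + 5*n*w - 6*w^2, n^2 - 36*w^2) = n + 6*w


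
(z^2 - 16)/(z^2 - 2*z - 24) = (z - 4)/(z - 6)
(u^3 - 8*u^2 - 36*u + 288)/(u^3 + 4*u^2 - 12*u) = (u^2 - 14*u + 48)/(u*(u - 2))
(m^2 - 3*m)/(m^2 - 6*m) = (m - 3)/(m - 6)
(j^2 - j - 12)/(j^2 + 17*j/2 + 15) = 2*(j^2 - j - 12)/(2*j^2 + 17*j + 30)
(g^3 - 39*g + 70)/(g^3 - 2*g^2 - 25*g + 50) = (g + 7)/(g + 5)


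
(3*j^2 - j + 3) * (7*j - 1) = 21*j^3 - 10*j^2 + 22*j - 3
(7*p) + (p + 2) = 8*p + 2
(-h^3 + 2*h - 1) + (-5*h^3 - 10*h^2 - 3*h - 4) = -6*h^3 - 10*h^2 - h - 5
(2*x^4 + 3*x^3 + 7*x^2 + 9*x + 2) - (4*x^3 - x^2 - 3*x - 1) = 2*x^4 - x^3 + 8*x^2 + 12*x + 3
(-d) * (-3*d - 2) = 3*d^2 + 2*d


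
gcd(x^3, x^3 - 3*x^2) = x^2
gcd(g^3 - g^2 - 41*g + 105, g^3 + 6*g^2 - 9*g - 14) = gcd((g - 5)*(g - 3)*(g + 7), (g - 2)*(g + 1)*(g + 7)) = g + 7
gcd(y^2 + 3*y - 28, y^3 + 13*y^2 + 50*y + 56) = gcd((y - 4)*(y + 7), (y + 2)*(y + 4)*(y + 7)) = y + 7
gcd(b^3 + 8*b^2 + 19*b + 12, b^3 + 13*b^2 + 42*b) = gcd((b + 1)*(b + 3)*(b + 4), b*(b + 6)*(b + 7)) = 1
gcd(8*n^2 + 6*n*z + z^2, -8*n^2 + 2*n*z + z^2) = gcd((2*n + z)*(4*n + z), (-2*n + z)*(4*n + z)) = 4*n + z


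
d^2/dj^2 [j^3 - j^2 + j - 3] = 6*j - 2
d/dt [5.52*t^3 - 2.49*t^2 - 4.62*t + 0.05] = 16.56*t^2 - 4.98*t - 4.62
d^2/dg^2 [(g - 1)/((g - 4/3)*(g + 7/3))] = 486*(3*g^3 - 9*g^2 + 19*g - 3)/(729*g^6 + 2187*g^5 - 4617*g^4 - 12879*g^3 + 14364*g^2 + 21168*g - 21952)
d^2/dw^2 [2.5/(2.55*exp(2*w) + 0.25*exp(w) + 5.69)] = (2.5*(5.1*exp(w) + 0.25)*(10.2*exp(w) + 0.5)*exp(w) - (25.5*exp(w) + 0.625)*(2.55*exp(2*w) + 0.25*exp(w) + 5.69))*exp(w)/(2.55*exp(2*w) + 0.25*exp(w) + 5.69)^3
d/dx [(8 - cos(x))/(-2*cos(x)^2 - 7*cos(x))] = 2*(sin(x) - 28*sin(x)/cos(x)^2 - 16*tan(x))/(2*cos(x) + 7)^2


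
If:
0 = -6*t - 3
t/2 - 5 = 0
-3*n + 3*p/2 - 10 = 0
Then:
No Solution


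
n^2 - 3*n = n*(n - 3)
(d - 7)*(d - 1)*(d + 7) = d^3 - d^2 - 49*d + 49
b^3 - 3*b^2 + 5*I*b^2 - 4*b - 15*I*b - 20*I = (b - 4)*(b + 1)*(b + 5*I)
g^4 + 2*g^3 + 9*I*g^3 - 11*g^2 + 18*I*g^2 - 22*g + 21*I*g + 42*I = (g + 2)*(g - I)*(g + 3*I)*(g + 7*I)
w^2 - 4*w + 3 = (w - 3)*(w - 1)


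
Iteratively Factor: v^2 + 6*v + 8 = (v + 2)*(v + 4)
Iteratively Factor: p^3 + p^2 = (p)*(p^2 + p) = p*(p + 1)*(p)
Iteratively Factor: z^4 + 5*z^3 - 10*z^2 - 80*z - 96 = (z + 4)*(z^3 + z^2 - 14*z - 24) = (z + 3)*(z + 4)*(z^2 - 2*z - 8) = (z - 4)*(z + 3)*(z + 4)*(z + 2)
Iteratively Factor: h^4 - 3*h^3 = (h - 3)*(h^3) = h*(h - 3)*(h^2) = h^2*(h - 3)*(h)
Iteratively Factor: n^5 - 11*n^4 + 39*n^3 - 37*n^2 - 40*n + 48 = (n - 3)*(n^4 - 8*n^3 + 15*n^2 + 8*n - 16) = (n - 3)*(n - 1)*(n^3 - 7*n^2 + 8*n + 16) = (n - 4)*(n - 3)*(n - 1)*(n^2 - 3*n - 4) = (n - 4)^2*(n - 3)*(n - 1)*(n + 1)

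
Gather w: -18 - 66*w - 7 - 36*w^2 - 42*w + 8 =-36*w^2 - 108*w - 17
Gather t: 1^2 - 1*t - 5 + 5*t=4*t - 4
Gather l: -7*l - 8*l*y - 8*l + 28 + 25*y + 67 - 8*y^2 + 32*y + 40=l*(-8*y - 15) - 8*y^2 + 57*y + 135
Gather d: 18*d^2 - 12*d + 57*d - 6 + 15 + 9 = 18*d^2 + 45*d + 18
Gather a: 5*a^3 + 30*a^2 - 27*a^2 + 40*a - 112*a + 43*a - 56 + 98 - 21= 5*a^3 + 3*a^2 - 29*a + 21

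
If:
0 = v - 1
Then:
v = 1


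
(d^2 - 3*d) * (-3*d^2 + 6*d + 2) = -3*d^4 + 15*d^3 - 16*d^2 - 6*d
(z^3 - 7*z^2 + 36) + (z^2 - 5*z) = z^3 - 6*z^2 - 5*z + 36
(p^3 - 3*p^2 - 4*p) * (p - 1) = p^4 - 4*p^3 - p^2 + 4*p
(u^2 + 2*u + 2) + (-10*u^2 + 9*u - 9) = -9*u^2 + 11*u - 7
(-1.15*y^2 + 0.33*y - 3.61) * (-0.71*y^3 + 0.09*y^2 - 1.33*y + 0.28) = 0.8165*y^5 - 0.3378*y^4 + 4.1223*y^3 - 1.0858*y^2 + 4.8937*y - 1.0108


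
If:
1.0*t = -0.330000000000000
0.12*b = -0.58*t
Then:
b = 1.60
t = -0.33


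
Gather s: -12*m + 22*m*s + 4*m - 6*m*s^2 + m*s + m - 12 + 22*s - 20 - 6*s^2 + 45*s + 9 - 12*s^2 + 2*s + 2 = -7*m + s^2*(-6*m - 18) + s*(23*m + 69) - 21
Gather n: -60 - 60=-120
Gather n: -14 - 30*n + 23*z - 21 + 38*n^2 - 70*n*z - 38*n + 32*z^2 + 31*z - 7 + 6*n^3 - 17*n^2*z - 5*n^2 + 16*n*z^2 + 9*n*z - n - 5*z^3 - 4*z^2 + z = 6*n^3 + n^2*(33 - 17*z) + n*(16*z^2 - 61*z - 69) - 5*z^3 + 28*z^2 + 55*z - 42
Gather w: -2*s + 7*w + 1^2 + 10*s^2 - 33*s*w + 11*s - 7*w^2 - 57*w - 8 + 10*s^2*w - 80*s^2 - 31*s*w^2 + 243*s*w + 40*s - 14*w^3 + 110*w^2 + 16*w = -70*s^2 + 49*s - 14*w^3 + w^2*(103 - 31*s) + w*(10*s^2 + 210*s - 34) - 7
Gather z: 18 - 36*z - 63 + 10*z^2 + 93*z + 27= 10*z^2 + 57*z - 18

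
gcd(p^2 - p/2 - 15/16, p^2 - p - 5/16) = p - 5/4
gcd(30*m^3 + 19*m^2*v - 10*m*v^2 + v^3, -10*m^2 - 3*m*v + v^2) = -5*m + v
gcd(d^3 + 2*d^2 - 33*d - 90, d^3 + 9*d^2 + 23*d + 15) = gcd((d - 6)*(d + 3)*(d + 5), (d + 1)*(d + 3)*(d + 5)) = d^2 + 8*d + 15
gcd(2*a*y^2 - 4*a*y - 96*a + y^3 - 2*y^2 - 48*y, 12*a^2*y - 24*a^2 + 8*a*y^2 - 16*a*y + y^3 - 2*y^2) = 2*a + y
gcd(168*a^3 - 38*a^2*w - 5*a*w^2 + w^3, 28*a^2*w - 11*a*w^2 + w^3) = 28*a^2 - 11*a*w + w^2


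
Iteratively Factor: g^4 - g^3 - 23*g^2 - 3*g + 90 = (g - 5)*(g^3 + 4*g^2 - 3*g - 18) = (g - 5)*(g + 3)*(g^2 + g - 6) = (g - 5)*(g - 2)*(g + 3)*(g + 3)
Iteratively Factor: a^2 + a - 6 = (a + 3)*(a - 2)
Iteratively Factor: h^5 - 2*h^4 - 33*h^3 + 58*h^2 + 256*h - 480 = (h - 3)*(h^4 + h^3 - 30*h^2 - 32*h + 160) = (h - 5)*(h - 3)*(h^3 + 6*h^2 - 32) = (h - 5)*(h - 3)*(h + 4)*(h^2 + 2*h - 8) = (h - 5)*(h - 3)*(h + 4)^2*(h - 2)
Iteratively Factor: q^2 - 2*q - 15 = (q + 3)*(q - 5)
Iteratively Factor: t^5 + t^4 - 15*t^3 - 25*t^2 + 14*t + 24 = (t - 1)*(t^4 + 2*t^3 - 13*t^2 - 38*t - 24) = (t - 4)*(t - 1)*(t^3 + 6*t^2 + 11*t + 6) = (t - 4)*(t - 1)*(t + 1)*(t^2 + 5*t + 6) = (t - 4)*(t - 1)*(t + 1)*(t + 3)*(t + 2)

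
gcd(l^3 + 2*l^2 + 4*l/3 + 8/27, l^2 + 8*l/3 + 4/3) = l + 2/3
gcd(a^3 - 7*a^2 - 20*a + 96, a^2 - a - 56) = a - 8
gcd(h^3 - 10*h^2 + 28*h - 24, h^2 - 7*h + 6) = h - 6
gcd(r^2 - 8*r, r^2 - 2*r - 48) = r - 8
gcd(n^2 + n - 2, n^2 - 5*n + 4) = n - 1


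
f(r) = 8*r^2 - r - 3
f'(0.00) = -1.00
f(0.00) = -3.00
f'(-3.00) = -49.00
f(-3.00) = 72.00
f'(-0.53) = -9.48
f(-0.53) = -0.22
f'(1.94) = 30.04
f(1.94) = 25.17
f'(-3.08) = -50.28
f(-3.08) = 75.97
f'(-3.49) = -56.84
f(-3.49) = 97.93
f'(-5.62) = -90.92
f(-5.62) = 255.30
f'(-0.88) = -15.08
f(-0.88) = 4.08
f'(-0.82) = -14.12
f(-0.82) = 3.20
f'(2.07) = 32.12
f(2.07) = 29.21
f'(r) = 16*r - 1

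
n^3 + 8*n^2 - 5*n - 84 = (n - 3)*(n + 4)*(n + 7)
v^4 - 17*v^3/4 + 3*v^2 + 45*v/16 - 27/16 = (v - 3)*(v - 3/2)*(v - 1/2)*(v + 3/4)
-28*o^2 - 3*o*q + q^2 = (-7*o + q)*(4*o + q)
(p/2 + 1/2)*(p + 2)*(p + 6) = p^3/2 + 9*p^2/2 + 10*p + 6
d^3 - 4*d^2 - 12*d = d*(d - 6)*(d + 2)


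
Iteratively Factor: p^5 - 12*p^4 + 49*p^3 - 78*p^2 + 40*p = (p)*(p^4 - 12*p^3 + 49*p^2 - 78*p + 40) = p*(p - 5)*(p^3 - 7*p^2 + 14*p - 8) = p*(p - 5)*(p - 1)*(p^2 - 6*p + 8) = p*(p - 5)*(p - 2)*(p - 1)*(p - 4)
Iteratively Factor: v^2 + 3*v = (v)*(v + 3)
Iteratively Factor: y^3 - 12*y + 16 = (y - 2)*(y^2 + 2*y - 8) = (y - 2)^2*(y + 4)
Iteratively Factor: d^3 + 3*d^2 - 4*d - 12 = (d - 2)*(d^2 + 5*d + 6) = (d - 2)*(d + 3)*(d + 2)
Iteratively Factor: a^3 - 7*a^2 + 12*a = (a)*(a^2 - 7*a + 12) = a*(a - 4)*(a - 3)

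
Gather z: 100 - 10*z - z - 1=99 - 11*z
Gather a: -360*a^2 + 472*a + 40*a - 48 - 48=-360*a^2 + 512*a - 96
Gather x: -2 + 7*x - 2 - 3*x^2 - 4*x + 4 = -3*x^2 + 3*x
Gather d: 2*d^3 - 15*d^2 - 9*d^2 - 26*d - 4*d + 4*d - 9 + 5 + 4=2*d^3 - 24*d^2 - 26*d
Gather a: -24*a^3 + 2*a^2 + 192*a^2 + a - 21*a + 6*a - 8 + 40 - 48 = -24*a^3 + 194*a^2 - 14*a - 16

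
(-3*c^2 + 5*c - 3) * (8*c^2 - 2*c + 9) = -24*c^4 + 46*c^3 - 61*c^2 + 51*c - 27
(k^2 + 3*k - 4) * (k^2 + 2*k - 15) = k^4 + 5*k^3 - 13*k^2 - 53*k + 60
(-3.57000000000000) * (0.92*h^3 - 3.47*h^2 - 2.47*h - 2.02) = -3.2844*h^3 + 12.3879*h^2 + 8.8179*h + 7.2114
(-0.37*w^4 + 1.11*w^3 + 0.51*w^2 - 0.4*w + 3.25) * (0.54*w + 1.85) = -0.1998*w^5 - 0.0851*w^4 + 2.3289*w^3 + 0.7275*w^2 + 1.015*w + 6.0125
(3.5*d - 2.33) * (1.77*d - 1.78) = 6.195*d^2 - 10.3541*d + 4.1474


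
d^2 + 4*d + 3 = (d + 1)*(d + 3)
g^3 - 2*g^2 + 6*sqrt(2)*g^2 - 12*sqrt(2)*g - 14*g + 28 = (g - 2)*(g - sqrt(2))*(g + 7*sqrt(2))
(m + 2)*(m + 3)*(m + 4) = m^3 + 9*m^2 + 26*m + 24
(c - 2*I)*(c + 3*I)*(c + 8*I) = c^3 + 9*I*c^2 - 2*c + 48*I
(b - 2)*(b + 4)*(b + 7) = b^3 + 9*b^2 + 6*b - 56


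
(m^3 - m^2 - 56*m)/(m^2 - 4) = m*(m^2 - m - 56)/(m^2 - 4)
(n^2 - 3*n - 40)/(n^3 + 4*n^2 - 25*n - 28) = (n^2 - 3*n - 40)/(n^3 + 4*n^2 - 25*n - 28)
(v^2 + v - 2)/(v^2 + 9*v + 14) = (v - 1)/(v + 7)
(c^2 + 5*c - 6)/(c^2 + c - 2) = (c + 6)/(c + 2)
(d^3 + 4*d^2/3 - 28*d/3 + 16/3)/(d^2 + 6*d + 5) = (3*d^3 + 4*d^2 - 28*d + 16)/(3*(d^2 + 6*d + 5))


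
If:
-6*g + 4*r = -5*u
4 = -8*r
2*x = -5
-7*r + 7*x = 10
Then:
No Solution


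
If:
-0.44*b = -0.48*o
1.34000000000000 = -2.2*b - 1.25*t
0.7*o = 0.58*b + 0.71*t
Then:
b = -0.58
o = -0.53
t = -0.05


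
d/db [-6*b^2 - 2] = -12*b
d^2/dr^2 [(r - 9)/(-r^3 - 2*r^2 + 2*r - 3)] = 2*(-(r - 9)*(3*r^2 + 4*r - 2)^2 + (3*r^2 + 4*r + (r - 9)*(3*r + 2) - 2)*(r^3 + 2*r^2 - 2*r + 3))/(r^3 + 2*r^2 - 2*r + 3)^3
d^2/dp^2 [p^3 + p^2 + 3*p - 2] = 6*p + 2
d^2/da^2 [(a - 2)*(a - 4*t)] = 2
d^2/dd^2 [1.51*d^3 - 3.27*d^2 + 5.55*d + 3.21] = 9.06*d - 6.54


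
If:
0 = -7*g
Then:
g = 0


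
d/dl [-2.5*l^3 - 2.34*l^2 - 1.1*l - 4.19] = -7.5*l^2 - 4.68*l - 1.1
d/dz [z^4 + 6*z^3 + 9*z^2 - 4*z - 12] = 4*z^3 + 18*z^2 + 18*z - 4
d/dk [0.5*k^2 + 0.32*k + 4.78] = 1.0*k + 0.32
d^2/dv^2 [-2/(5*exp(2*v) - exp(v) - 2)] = 2*(2*(10*exp(v) - 1)^2*exp(v) + (20*exp(v) - 1)*(-5*exp(2*v) + exp(v) + 2))*exp(v)/(-5*exp(2*v) + exp(v) + 2)^3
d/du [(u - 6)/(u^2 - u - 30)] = -1/(u^2 + 10*u + 25)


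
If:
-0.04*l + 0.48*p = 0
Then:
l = 12.0*p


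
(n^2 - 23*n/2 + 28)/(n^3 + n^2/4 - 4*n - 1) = 2*(2*n^2 - 23*n + 56)/(4*n^3 + n^2 - 16*n - 4)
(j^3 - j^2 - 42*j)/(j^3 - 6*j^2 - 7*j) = (j + 6)/(j + 1)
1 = 1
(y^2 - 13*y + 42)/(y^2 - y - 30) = (y - 7)/(y + 5)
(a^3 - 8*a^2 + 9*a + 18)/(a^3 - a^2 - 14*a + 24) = (a^2 - 5*a - 6)/(a^2 + 2*a - 8)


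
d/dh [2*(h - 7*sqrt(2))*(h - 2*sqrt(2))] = 4*h - 18*sqrt(2)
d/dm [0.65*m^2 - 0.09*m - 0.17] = 1.3*m - 0.09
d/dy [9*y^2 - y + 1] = 18*y - 1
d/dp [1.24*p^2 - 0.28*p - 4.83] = 2.48*p - 0.28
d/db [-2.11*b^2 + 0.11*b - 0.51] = 0.11 - 4.22*b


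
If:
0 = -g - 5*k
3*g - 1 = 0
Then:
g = 1/3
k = -1/15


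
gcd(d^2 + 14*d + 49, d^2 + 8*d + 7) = d + 7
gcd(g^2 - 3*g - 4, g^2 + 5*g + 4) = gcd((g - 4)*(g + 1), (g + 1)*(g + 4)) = g + 1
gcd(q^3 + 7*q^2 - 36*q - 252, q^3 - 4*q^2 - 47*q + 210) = q^2 + q - 42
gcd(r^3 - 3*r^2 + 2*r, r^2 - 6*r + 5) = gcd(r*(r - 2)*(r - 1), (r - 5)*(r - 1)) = r - 1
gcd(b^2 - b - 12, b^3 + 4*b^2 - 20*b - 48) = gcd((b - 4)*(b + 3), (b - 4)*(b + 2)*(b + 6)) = b - 4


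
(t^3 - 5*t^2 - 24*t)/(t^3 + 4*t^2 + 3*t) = (t - 8)/(t + 1)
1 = 1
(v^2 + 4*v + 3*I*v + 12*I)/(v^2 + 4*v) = (v + 3*I)/v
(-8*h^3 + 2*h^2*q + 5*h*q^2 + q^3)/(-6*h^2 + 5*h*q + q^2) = (8*h^2 + 6*h*q + q^2)/(6*h + q)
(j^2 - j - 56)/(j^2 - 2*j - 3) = (-j^2 + j + 56)/(-j^2 + 2*j + 3)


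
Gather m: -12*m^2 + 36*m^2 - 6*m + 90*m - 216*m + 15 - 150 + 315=24*m^2 - 132*m + 180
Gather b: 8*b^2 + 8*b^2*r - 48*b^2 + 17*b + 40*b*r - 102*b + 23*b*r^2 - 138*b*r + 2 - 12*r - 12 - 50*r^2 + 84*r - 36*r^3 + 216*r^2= b^2*(8*r - 40) + b*(23*r^2 - 98*r - 85) - 36*r^3 + 166*r^2 + 72*r - 10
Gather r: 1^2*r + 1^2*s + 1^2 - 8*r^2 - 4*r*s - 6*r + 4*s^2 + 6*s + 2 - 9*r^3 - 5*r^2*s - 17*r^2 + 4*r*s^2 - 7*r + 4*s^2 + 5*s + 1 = -9*r^3 + r^2*(-5*s - 25) + r*(4*s^2 - 4*s - 12) + 8*s^2 + 12*s + 4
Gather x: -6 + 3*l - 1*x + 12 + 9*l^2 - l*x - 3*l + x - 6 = 9*l^2 - l*x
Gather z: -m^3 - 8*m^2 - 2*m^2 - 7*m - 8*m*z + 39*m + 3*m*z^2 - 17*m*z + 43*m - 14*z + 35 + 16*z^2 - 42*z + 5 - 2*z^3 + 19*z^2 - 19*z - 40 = -m^3 - 10*m^2 + 75*m - 2*z^3 + z^2*(3*m + 35) + z*(-25*m - 75)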